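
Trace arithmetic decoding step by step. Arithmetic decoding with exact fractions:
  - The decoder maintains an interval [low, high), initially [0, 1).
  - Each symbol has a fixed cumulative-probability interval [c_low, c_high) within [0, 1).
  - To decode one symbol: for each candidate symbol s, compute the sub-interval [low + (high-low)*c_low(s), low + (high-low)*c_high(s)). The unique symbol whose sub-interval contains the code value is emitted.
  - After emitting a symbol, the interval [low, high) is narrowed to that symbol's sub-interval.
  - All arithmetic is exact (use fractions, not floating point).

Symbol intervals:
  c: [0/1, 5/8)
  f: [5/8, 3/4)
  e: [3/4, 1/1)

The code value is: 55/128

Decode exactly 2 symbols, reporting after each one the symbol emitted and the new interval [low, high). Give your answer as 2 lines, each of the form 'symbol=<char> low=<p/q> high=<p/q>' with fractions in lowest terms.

Step 1: interval [0/1, 1/1), width = 1/1 - 0/1 = 1/1
  'c': [0/1 + 1/1*0/1, 0/1 + 1/1*5/8) = [0/1, 5/8) <- contains code 55/128
  'f': [0/1 + 1/1*5/8, 0/1 + 1/1*3/4) = [5/8, 3/4)
  'e': [0/1 + 1/1*3/4, 0/1 + 1/1*1/1) = [3/4, 1/1)
  emit 'c', narrow to [0/1, 5/8)
Step 2: interval [0/1, 5/8), width = 5/8 - 0/1 = 5/8
  'c': [0/1 + 5/8*0/1, 0/1 + 5/8*5/8) = [0/1, 25/64)
  'f': [0/1 + 5/8*5/8, 0/1 + 5/8*3/4) = [25/64, 15/32) <- contains code 55/128
  'e': [0/1 + 5/8*3/4, 0/1 + 5/8*1/1) = [15/32, 5/8)
  emit 'f', narrow to [25/64, 15/32)

Answer: symbol=c low=0/1 high=5/8
symbol=f low=25/64 high=15/32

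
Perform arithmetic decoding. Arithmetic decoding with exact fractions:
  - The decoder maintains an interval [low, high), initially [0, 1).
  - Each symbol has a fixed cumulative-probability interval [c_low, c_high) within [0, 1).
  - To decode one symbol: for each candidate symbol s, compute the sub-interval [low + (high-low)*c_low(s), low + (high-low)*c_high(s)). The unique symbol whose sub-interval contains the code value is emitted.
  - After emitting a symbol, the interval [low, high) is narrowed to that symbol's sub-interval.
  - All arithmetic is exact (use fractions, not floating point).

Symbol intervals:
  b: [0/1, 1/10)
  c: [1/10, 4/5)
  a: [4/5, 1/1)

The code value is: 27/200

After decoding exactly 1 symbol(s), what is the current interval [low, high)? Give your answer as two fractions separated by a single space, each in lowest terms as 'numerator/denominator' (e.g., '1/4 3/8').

Step 1: interval [0/1, 1/1), width = 1/1 - 0/1 = 1/1
  'b': [0/1 + 1/1*0/1, 0/1 + 1/1*1/10) = [0/1, 1/10)
  'c': [0/1 + 1/1*1/10, 0/1 + 1/1*4/5) = [1/10, 4/5) <- contains code 27/200
  'a': [0/1 + 1/1*4/5, 0/1 + 1/1*1/1) = [4/5, 1/1)
  emit 'c', narrow to [1/10, 4/5)

Answer: 1/10 4/5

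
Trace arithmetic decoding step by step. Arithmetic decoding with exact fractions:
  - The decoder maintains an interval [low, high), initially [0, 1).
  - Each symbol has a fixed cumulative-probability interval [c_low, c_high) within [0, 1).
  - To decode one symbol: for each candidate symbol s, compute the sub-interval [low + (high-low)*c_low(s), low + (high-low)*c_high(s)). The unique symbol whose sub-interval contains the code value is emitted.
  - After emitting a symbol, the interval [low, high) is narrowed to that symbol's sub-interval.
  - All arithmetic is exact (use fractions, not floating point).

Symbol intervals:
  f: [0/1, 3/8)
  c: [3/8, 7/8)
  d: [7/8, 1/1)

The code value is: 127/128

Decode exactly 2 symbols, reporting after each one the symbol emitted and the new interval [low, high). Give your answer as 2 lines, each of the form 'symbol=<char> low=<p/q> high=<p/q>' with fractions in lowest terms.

Answer: symbol=d low=7/8 high=1/1
symbol=d low=63/64 high=1/1

Derivation:
Step 1: interval [0/1, 1/1), width = 1/1 - 0/1 = 1/1
  'f': [0/1 + 1/1*0/1, 0/1 + 1/1*3/8) = [0/1, 3/8)
  'c': [0/1 + 1/1*3/8, 0/1 + 1/1*7/8) = [3/8, 7/8)
  'd': [0/1 + 1/1*7/8, 0/1 + 1/1*1/1) = [7/8, 1/1) <- contains code 127/128
  emit 'd', narrow to [7/8, 1/1)
Step 2: interval [7/8, 1/1), width = 1/1 - 7/8 = 1/8
  'f': [7/8 + 1/8*0/1, 7/8 + 1/8*3/8) = [7/8, 59/64)
  'c': [7/8 + 1/8*3/8, 7/8 + 1/8*7/8) = [59/64, 63/64)
  'd': [7/8 + 1/8*7/8, 7/8 + 1/8*1/1) = [63/64, 1/1) <- contains code 127/128
  emit 'd', narrow to [63/64, 1/1)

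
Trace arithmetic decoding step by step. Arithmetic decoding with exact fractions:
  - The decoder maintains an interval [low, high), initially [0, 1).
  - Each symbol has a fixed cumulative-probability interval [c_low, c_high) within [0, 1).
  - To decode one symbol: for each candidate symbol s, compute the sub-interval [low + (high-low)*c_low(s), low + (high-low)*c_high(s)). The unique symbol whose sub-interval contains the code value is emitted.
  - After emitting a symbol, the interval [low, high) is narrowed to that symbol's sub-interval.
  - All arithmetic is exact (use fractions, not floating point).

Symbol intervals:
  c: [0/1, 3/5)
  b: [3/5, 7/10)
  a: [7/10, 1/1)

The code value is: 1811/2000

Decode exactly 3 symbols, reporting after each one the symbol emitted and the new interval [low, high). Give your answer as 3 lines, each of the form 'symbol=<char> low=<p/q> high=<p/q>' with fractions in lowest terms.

Answer: symbol=a low=7/10 high=1/1
symbol=b low=22/25 high=91/100
symbol=a low=901/1000 high=91/100

Derivation:
Step 1: interval [0/1, 1/1), width = 1/1 - 0/1 = 1/1
  'c': [0/1 + 1/1*0/1, 0/1 + 1/1*3/5) = [0/1, 3/5)
  'b': [0/1 + 1/1*3/5, 0/1 + 1/1*7/10) = [3/5, 7/10)
  'a': [0/1 + 1/1*7/10, 0/1 + 1/1*1/1) = [7/10, 1/1) <- contains code 1811/2000
  emit 'a', narrow to [7/10, 1/1)
Step 2: interval [7/10, 1/1), width = 1/1 - 7/10 = 3/10
  'c': [7/10 + 3/10*0/1, 7/10 + 3/10*3/5) = [7/10, 22/25)
  'b': [7/10 + 3/10*3/5, 7/10 + 3/10*7/10) = [22/25, 91/100) <- contains code 1811/2000
  'a': [7/10 + 3/10*7/10, 7/10 + 3/10*1/1) = [91/100, 1/1)
  emit 'b', narrow to [22/25, 91/100)
Step 3: interval [22/25, 91/100), width = 91/100 - 22/25 = 3/100
  'c': [22/25 + 3/100*0/1, 22/25 + 3/100*3/5) = [22/25, 449/500)
  'b': [22/25 + 3/100*3/5, 22/25 + 3/100*7/10) = [449/500, 901/1000)
  'a': [22/25 + 3/100*7/10, 22/25 + 3/100*1/1) = [901/1000, 91/100) <- contains code 1811/2000
  emit 'a', narrow to [901/1000, 91/100)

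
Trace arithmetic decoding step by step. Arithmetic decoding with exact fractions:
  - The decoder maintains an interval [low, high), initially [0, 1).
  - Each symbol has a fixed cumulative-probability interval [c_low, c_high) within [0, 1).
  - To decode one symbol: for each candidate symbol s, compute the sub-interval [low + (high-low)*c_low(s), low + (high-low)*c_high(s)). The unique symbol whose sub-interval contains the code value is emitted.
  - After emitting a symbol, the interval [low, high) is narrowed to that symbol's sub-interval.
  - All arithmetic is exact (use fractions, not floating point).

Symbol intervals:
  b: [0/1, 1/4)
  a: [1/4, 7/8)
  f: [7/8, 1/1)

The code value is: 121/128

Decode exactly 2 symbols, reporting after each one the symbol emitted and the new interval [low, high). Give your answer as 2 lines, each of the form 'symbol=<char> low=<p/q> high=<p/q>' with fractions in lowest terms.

Step 1: interval [0/1, 1/1), width = 1/1 - 0/1 = 1/1
  'b': [0/1 + 1/1*0/1, 0/1 + 1/1*1/4) = [0/1, 1/4)
  'a': [0/1 + 1/1*1/4, 0/1 + 1/1*7/8) = [1/4, 7/8)
  'f': [0/1 + 1/1*7/8, 0/1 + 1/1*1/1) = [7/8, 1/1) <- contains code 121/128
  emit 'f', narrow to [7/8, 1/1)
Step 2: interval [7/8, 1/1), width = 1/1 - 7/8 = 1/8
  'b': [7/8 + 1/8*0/1, 7/8 + 1/8*1/4) = [7/8, 29/32)
  'a': [7/8 + 1/8*1/4, 7/8 + 1/8*7/8) = [29/32, 63/64) <- contains code 121/128
  'f': [7/8 + 1/8*7/8, 7/8 + 1/8*1/1) = [63/64, 1/1)
  emit 'a', narrow to [29/32, 63/64)

Answer: symbol=f low=7/8 high=1/1
symbol=a low=29/32 high=63/64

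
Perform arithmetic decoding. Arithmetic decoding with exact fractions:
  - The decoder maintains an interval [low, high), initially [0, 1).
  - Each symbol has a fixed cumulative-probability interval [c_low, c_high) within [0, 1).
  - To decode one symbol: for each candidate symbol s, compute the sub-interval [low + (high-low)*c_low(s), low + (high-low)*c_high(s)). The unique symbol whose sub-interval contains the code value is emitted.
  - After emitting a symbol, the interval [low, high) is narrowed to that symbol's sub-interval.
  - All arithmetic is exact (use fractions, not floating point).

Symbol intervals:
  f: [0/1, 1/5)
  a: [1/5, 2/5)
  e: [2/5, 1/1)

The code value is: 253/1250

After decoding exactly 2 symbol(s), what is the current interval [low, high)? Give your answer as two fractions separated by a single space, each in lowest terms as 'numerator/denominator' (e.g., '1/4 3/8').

Answer: 1/5 6/25

Derivation:
Step 1: interval [0/1, 1/1), width = 1/1 - 0/1 = 1/1
  'f': [0/1 + 1/1*0/1, 0/1 + 1/1*1/5) = [0/1, 1/5)
  'a': [0/1 + 1/1*1/5, 0/1 + 1/1*2/5) = [1/5, 2/5) <- contains code 253/1250
  'e': [0/1 + 1/1*2/5, 0/1 + 1/1*1/1) = [2/5, 1/1)
  emit 'a', narrow to [1/5, 2/5)
Step 2: interval [1/5, 2/5), width = 2/5 - 1/5 = 1/5
  'f': [1/5 + 1/5*0/1, 1/5 + 1/5*1/5) = [1/5, 6/25) <- contains code 253/1250
  'a': [1/5 + 1/5*1/5, 1/5 + 1/5*2/5) = [6/25, 7/25)
  'e': [1/5 + 1/5*2/5, 1/5 + 1/5*1/1) = [7/25, 2/5)
  emit 'f', narrow to [1/5, 6/25)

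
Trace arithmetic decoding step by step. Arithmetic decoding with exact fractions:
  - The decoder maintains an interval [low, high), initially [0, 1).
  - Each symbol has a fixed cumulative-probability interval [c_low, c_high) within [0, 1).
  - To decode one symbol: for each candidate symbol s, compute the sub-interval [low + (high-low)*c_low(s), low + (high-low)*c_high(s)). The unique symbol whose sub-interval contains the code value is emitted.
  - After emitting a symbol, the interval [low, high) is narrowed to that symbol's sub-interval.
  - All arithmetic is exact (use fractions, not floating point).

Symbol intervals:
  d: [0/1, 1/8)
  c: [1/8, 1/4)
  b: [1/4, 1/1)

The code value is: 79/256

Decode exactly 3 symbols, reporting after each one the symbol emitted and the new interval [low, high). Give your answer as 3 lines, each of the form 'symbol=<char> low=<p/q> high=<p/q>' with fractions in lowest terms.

Step 1: interval [0/1, 1/1), width = 1/1 - 0/1 = 1/1
  'd': [0/1 + 1/1*0/1, 0/1 + 1/1*1/8) = [0/1, 1/8)
  'c': [0/1 + 1/1*1/8, 0/1 + 1/1*1/4) = [1/8, 1/4)
  'b': [0/1 + 1/1*1/4, 0/1 + 1/1*1/1) = [1/4, 1/1) <- contains code 79/256
  emit 'b', narrow to [1/4, 1/1)
Step 2: interval [1/4, 1/1), width = 1/1 - 1/4 = 3/4
  'd': [1/4 + 3/4*0/1, 1/4 + 3/4*1/8) = [1/4, 11/32) <- contains code 79/256
  'c': [1/4 + 3/4*1/8, 1/4 + 3/4*1/4) = [11/32, 7/16)
  'b': [1/4 + 3/4*1/4, 1/4 + 3/4*1/1) = [7/16, 1/1)
  emit 'd', narrow to [1/4, 11/32)
Step 3: interval [1/4, 11/32), width = 11/32 - 1/4 = 3/32
  'd': [1/4 + 3/32*0/1, 1/4 + 3/32*1/8) = [1/4, 67/256)
  'c': [1/4 + 3/32*1/8, 1/4 + 3/32*1/4) = [67/256, 35/128)
  'b': [1/4 + 3/32*1/4, 1/4 + 3/32*1/1) = [35/128, 11/32) <- contains code 79/256
  emit 'b', narrow to [35/128, 11/32)

Answer: symbol=b low=1/4 high=1/1
symbol=d low=1/4 high=11/32
symbol=b low=35/128 high=11/32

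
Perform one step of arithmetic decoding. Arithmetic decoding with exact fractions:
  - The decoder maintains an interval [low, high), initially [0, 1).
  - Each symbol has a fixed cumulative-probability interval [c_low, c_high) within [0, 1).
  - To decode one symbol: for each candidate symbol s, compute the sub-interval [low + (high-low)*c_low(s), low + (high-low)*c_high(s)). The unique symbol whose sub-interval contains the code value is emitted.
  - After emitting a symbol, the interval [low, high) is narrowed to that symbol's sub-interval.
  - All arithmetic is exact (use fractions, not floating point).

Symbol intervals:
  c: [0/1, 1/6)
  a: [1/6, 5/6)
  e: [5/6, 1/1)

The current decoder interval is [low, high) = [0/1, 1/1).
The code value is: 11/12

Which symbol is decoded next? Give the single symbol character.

Answer: e

Derivation:
Interval width = high − low = 1/1 − 0/1 = 1/1
Scaled code = (code − low) / width = (11/12 − 0/1) / 1/1 = 11/12
  c: [0/1, 1/6) 
  a: [1/6, 5/6) 
  e: [5/6, 1/1) ← scaled code falls here ✓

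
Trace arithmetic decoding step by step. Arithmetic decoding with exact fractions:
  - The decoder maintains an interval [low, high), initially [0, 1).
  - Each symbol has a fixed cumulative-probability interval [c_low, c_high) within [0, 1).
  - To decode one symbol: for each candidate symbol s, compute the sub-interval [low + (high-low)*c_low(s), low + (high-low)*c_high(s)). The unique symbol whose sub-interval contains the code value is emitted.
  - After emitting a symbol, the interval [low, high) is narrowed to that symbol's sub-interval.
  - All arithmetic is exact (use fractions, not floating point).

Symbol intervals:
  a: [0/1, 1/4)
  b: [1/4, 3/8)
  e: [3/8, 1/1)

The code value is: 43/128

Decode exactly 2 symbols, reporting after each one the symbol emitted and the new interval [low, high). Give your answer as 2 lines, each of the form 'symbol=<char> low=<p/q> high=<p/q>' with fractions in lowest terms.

Step 1: interval [0/1, 1/1), width = 1/1 - 0/1 = 1/1
  'a': [0/1 + 1/1*0/1, 0/1 + 1/1*1/4) = [0/1, 1/4)
  'b': [0/1 + 1/1*1/4, 0/1 + 1/1*3/8) = [1/4, 3/8) <- contains code 43/128
  'e': [0/1 + 1/1*3/8, 0/1 + 1/1*1/1) = [3/8, 1/1)
  emit 'b', narrow to [1/4, 3/8)
Step 2: interval [1/4, 3/8), width = 3/8 - 1/4 = 1/8
  'a': [1/4 + 1/8*0/1, 1/4 + 1/8*1/4) = [1/4, 9/32)
  'b': [1/4 + 1/8*1/4, 1/4 + 1/8*3/8) = [9/32, 19/64)
  'e': [1/4 + 1/8*3/8, 1/4 + 1/8*1/1) = [19/64, 3/8) <- contains code 43/128
  emit 'e', narrow to [19/64, 3/8)

Answer: symbol=b low=1/4 high=3/8
symbol=e low=19/64 high=3/8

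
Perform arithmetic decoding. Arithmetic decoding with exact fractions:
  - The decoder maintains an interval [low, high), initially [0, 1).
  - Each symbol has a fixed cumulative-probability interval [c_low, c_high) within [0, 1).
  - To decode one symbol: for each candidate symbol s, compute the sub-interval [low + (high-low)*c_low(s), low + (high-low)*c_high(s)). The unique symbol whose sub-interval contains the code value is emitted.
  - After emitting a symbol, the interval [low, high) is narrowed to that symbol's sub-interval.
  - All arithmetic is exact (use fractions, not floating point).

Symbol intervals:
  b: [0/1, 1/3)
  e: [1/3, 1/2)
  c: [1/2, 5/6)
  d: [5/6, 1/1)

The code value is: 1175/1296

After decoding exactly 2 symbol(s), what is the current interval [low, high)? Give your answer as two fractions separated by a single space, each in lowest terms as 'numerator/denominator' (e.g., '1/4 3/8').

Answer: 8/9 11/12

Derivation:
Step 1: interval [0/1, 1/1), width = 1/1 - 0/1 = 1/1
  'b': [0/1 + 1/1*0/1, 0/1 + 1/1*1/3) = [0/1, 1/3)
  'e': [0/1 + 1/1*1/3, 0/1 + 1/1*1/2) = [1/3, 1/2)
  'c': [0/1 + 1/1*1/2, 0/1 + 1/1*5/6) = [1/2, 5/6)
  'd': [0/1 + 1/1*5/6, 0/1 + 1/1*1/1) = [5/6, 1/1) <- contains code 1175/1296
  emit 'd', narrow to [5/6, 1/1)
Step 2: interval [5/6, 1/1), width = 1/1 - 5/6 = 1/6
  'b': [5/6 + 1/6*0/1, 5/6 + 1/6*1/3) = [5/6, 8/9)
  'e': [5/6 + 1/6*1/3, 5/6 + 1/6*1/2) = [8/9, 11/12) <- contains code 1175/1296
  'c': [5/6 + 1/6*1/2, 5/6 + 1/6*5/6) = [11/12, 35/36)
  'd': [5/6 + 1/6*5/6, 5/6 + 1/6*1/1) = [35/36, 1/1)
  emit 'e', narrow to [8/9, 11/12)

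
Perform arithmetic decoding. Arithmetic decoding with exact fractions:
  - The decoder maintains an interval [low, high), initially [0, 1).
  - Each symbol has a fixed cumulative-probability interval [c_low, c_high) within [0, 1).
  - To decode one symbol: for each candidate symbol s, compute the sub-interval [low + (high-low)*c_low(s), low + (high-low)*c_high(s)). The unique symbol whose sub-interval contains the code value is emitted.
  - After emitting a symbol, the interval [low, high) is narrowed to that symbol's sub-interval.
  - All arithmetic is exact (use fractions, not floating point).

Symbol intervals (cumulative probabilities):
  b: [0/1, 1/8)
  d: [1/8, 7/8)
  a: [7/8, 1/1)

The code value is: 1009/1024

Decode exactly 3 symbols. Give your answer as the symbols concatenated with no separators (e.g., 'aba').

Step 1: interval [0/1, 1/1), width = 1/1 - 0/1 = 1/1
  'b': [0/1 + 1/1*0/1, 0/1 + 1/1*1/8) = [0/1, 1/8)
  'd': [0/1 + 1/1*1/8, 0/1 + 1/1*7/8) = [1/8, 7/8)
  'a': [0/1 + 1/1*7/8, 0/1 + 1/1*1/1) = [7/8, 1/1) <- contains code 1009/1024
  emit 'a', narrow to [7/8, 1/1)
Step 2: interval [7/8, 1/1), width = 1/1 - 7/8 = 1/8
  'b': [7/8 + 1/8*0/1, 7/8 + 1/8*1/8) = [7/8, 57/64)
  'd': [7/8 + 1/8*1/8, 7/8 + 1/8*7/8) = [57/64, 63/64)
  'a': [7/8 + 1/8*7/8, 7/8 + 1/8*1/1) = [63/64, 1/1) <- contains code 1009/1024
  emit 'a', narrow to [63/64, 1/1)
Step 3: interval [63/64, 1/1), width = 1/1 - 63/64 = 1/64
  'b': [63/64 + 1/64*0/1, 63/64 + 1/64*1/8) = [63/64, 505/512) <- contains code 1009/1024
  'd': [63/64 + 1/64*1/8, 63/64 + 1/64*7/8) = [505/512, 511/512)
  'a': [63/64 + 1/64*7/8, 63/64 + 1/64*1/1) = [511/512, 1/1)
  emit 'b', narrow to [63/64, 505/512)

Answer: aab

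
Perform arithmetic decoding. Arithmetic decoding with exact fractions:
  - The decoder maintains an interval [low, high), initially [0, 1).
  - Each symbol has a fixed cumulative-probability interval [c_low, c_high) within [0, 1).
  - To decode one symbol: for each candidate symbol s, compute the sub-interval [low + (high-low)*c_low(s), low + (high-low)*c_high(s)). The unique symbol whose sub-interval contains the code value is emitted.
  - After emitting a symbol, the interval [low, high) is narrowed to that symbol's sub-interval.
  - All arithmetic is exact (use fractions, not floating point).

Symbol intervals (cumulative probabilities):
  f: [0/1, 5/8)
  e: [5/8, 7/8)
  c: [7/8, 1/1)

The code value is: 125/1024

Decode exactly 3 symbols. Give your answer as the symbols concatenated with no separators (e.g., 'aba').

Answer: fff

Derivation:
Step 1: interval [0/1, 1/1), width = 1/1 - 0/1 = 1/1
  'f': [0/1 + 1/1*0/1, 0/1 + 1/1*5/8) = [0/1, 5/8) <- contains code 125/1024
  'e': [0/1 + 1/1*5/8, 0/1 + 1/1*7/8) = [5/8, 7/8)
  'c': [0/1 + 1/1*7/8, 0/1 + 1/1*1/1) = [7/8, 1/1)
  emit 'f', narrow to [0/1, 5/8)
Step 2: interval [0/1, 5/8), width = 5/8 - 0/1 = 5/8
  'f': [0/1 + 5/8*0/1, 0/1 + 5/8*5/8) = [0/1, 25/64) <- contains code 125/1024
  'e': [0/1 + 5/8*5/8, 0/1 + 5/8*7/8) = [25/64, 35/64)
  'c': [0/1 + 5/8*7/8, 0/1 + 5/8*1/1) = [35/64, 5/8)
  emit 'f', narrow to [0/1, 25/64)
Step 3: interval [0/1, 25/64), width = 25/64 - 0/1 = 25/64
  'f': [0/1 + 25/64*0/1, 0/1 + 25/64*5/8) = [0/1, 125/512) <- contains code 125/1024
  'e': [0/1 + 25/64*5/8, 0/1 + 25/64*7/8) = [125/512, 175/512)
  'c': [0/1 + 25/64*7/8, 0/1 + 25/64*1/1) = [175/512, 25/64)
  emit 'f', narrow to [0/1, 125/512)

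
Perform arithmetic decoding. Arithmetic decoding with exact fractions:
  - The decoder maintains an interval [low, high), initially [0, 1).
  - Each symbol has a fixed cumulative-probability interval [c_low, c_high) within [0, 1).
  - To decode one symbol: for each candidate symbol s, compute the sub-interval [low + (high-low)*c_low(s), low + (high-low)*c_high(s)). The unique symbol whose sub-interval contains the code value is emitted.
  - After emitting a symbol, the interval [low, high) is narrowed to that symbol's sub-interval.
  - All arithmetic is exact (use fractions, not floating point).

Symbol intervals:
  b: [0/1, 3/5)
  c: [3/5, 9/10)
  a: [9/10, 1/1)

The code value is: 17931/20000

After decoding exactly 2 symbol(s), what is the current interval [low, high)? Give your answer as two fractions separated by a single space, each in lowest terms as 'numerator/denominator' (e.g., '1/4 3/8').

Answer: 87/100 9/10

Derivation:
Step 1: interval [0/1, 1/1), width = 1/1 - 0/1 = 1/1
  'b': [0/1 + 1/1*0/1, 0/1 + 1/1*3/5) = [0/1, 3/5)
  'c': [0/1 + 1/1*3/5, 0/1 + 1/1*9/10) = [3/5, 9/10) <- contains code 17931/20000
  'a': [0/1 + 1/1*9/10, 0/1 + 1/1*1/1) = [9/10, 1/1)
  emit 'c', narrow to [3/5, 9/10)
Step 2: interval [3/5, 9/10), width = 9/10 - 3/5 = 3/10
  'b': [3/5 + 3/10*0/1, 3/5 + 3/10*3/5) = [3/5, 39/50)
  'c': [3/5 + 3/10*3/5, 3/5 + 3/10*9/10) = [39/50, 87/100)
  'a': [3/5 + 3/10*9/10, 3/5 + 3/10*1/1) = [87/100, 9/10) <- contains code 17931/20000
  emit 'a', narrow to [87/100, 9/10)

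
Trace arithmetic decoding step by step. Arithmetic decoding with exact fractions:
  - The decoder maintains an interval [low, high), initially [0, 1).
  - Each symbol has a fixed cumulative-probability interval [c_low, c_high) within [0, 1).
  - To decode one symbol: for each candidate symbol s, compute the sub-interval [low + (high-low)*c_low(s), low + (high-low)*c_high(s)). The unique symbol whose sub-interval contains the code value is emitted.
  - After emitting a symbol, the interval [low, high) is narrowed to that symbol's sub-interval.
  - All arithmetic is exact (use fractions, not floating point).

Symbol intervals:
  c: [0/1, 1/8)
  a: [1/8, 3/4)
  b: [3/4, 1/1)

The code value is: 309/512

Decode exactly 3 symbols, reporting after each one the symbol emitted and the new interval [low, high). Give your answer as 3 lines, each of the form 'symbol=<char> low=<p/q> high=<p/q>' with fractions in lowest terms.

Answer: symbol=a low=1/8 high=3/4
symbol=b low=19/32 high=3/4
symbol=c low=19/32 high=157/256

Derivation:
Step 1: interval [0/1, 1/1), width = 1/1 - 0/1 = 1/1
  'c': [0/1 + 1/1*0/1, 0/1 + 1/1*1/8) = [0/1, 1/8)
  'a': [0/1 + 1/1*1/8, 0/1 + 1/1*3/4) = [1/8, 3/4) <- contains code 309/512
  'b': [0/1 + 1/1*3/4, 0/1 + 1/1*1/1) = [3/4, 1/1)
  emit 'a', narrow to [1/8, 3/4)
Step 2: interval [1/8, 3/4), width = 3/4 - 1/8 = 5/8
  'c': [1/8 + 5/8*0/1, 1/8 + 5/8*1/8) = [1/8, 13/64)
  'a': [1/8 + 5/8*1/8, 1/8 + 5/8*3/4) = [13/64, 19/32)
  'b': [1/8 + 5/8*3/4, 1/8 + 5/8*1/1) = [19/32, 3/4) <- contains code 309/512
  emit 'b', narrow to [19/32, 3/4)
Step 3: interval [19/32, 3/4), width = 3/4 - 19/32 = 5/32
  'c': [19/32 + 5/32*0/1, 19/32 + 5/32*1/8) = [19/32, 157/256) <- contains code 309/512
  'a': [19/32 + 5/32*1/8, 19/32 + 5/32*3/4) = [157/256, 91/128)
  'b': [19/32 + 5/32*3/4, 19/32 + 5/32*1/1) = [91/128, 3/4)
  emit 'c', narrow to [19/32, 157/256)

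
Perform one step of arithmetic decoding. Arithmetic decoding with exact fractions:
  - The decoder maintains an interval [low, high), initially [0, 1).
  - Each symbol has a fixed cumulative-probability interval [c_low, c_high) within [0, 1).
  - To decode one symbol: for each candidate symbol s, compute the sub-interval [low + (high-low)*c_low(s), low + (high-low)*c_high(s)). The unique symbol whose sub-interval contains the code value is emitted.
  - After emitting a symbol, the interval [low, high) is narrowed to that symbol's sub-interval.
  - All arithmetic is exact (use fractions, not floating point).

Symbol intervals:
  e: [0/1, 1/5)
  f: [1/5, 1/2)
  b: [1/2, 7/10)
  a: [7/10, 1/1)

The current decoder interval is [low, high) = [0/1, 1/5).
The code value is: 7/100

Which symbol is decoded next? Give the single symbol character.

Interval width = high − low = 1/5 − 0/1 = 1/5
Scaled code = (code − low) / width = (7/100 − 0/1) / 1/5 = 7/20
  e: [0/1, 1/5) 
  f: [1/5, 1/2) ← scaled code falls here ✓
  b: [1/2, 7/10) 
  a: [7/10, 1/1) 

Answer: f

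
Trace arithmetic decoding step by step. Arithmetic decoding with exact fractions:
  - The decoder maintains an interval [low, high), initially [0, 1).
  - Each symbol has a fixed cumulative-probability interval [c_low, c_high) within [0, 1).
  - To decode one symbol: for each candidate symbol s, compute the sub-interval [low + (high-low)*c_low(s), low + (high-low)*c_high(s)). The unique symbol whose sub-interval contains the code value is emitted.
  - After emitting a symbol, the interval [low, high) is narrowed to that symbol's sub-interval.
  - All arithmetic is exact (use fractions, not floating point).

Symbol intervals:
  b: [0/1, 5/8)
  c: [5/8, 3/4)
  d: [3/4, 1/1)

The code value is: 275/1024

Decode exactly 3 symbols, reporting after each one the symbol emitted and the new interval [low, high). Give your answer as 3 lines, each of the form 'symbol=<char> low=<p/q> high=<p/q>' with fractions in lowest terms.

Step 1: interval [0/1, 1/1), width = 1/1 - 0/1 = 1/1
  'b': [0/1 + 1/1*0/1, 0/1 + 1/1*5/8) = [0/1, 5/8) <- contains code 275/1024
  'c': [0/1 + 1/1*5/8, 0/1 + 1/1*3/4) = [5/8, 3/4)
  'd': [0/1 + 1/1*3/4, 0/1 + 1/1*1/1) = [3/4, 1/1)
  emit 'b', narrow to [0/1, 5/8)
Step 2: interval [0/1, 5/8), width = 5/8 - 0/1 = 5/8
  'b': [0/1 + 5/8*0/1, 0/1 + 5/8*5/8) = [0/1, 25/64) <- contains code 275/1024
  'c': [0/1 + 5/8*5/8, 0/1 + 5/8*3/4) = [25/64, 15/32)
  'd': [0/1 + 5/8*3/4, 0/1 + 5/8*1/1) = [15/32, 5/8)
  emit 'b', narrow to [0/1, 25/64)
Step 3: interval [0/1, 25/64), width = 25/64 - 0/1 = 25/64
  'b': [0/1 + 25/64*0/1, 0/1 + 25/64*5/8) = [0/1, 125/512)
  'c': [0/1 + 25/64*5/8, 0/1 + 25/64*3/4) = [125/512, 75/256) <- contains code 275/1024
  'd': [0/1 + 25/64*3/4, 0/1 + 25/64*1/1) = [75/256, 25/64)
  emit 'c', narrow to [125/512, 75/256)

Answer: symbol=b low=0/1 high=5/8
symbol=b low=0/1 high=25/64
symbol=c low=125/512 high=75/256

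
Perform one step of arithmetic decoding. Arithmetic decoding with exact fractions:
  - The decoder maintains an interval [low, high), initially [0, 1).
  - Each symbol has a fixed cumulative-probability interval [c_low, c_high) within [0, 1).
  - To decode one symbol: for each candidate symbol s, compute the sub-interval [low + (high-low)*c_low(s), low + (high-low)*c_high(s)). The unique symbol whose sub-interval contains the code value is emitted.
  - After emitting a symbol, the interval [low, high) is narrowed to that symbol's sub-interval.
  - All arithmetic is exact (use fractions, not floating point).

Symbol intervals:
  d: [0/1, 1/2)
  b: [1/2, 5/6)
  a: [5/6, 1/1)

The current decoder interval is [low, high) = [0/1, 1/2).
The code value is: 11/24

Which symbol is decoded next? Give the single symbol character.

Answer: a

Derivation:
Interval width = high − low = 1/2 − 0/1 = 1/2
Scaled code = (code − low) / width = (11/24 − 0/1) / 1/2 = 11/12
  d: [0/1, 1/2) 
  b: [1/2, 5/6) 
  a: [5/6, 1/1) ← scaled code falls here ✓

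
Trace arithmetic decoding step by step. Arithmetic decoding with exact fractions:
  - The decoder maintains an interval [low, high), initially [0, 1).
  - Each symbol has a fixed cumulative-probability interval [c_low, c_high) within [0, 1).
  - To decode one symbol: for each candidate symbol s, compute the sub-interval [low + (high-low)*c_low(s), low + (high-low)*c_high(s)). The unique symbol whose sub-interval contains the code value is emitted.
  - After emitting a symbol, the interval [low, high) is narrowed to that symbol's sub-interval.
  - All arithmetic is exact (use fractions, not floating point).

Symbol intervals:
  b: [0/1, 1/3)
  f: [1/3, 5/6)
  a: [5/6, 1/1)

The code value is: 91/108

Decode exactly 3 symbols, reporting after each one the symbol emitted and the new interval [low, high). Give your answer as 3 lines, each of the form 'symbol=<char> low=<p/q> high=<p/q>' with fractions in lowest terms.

Step 1: interval [0/1, 1/1), width = 1/1 - 0/1 = 1/1
  'b': [0/1 + 1/1*0/1, 0/1 + 1/1*1/3) = [0/1, 1/3)
  'f': [0/1 + 1/1*1/3, 0/1 + 1/1*5/6) = [1/3, 5/6)
  'a': [0/1 + 1/1*5/6, 0/1 + 1/1*1/1) = [5/6, 1/1) <- contains code 91/108
  emit 'a', narrow to [5/6, 1/1)
Step 2: interval [5/6, 1/1), width = 1/1 - 5/6 = 1/6
  'b': [5/6 + 1/6*0/1, 5/6 + 1/6*1/3) = [5/6, 8/9) <- contains code 91/108
  'f': [5/6 + 1/6*1/3, 5/6 + 1/6*5/6) = [8/9, 35/36)
  'a': [5/6 + 1/6*5/6, 5/6 + 1/6*1/1) = [35/36, 1/1)
  emit 'b', narrow to [5/6, 8/9)
Step 3: interval [5/6, 8/9), width = 8/9 - 5/6 = 1/18
  'b': [5/6 + 1/18*0/1, 5/6 + 1/18*1/3) = [5/6, 23/27) <- contains code 91/108
  'f': [5/6 + 1/18*1/3, 5/6 + 1/18*5/6) = [23/27, 95/108)
  'a': [5/6 + 1/18*5/6, 5/6 + 1/18*1/1) = [95/108, 8/9)
  emit 'b', narrow to [5/6, 23/27)

Answer: symbol=a low=5/6 high=1/1
symbol=b low=5/6 high=8/9
symbol=b low=5/6 high=23/27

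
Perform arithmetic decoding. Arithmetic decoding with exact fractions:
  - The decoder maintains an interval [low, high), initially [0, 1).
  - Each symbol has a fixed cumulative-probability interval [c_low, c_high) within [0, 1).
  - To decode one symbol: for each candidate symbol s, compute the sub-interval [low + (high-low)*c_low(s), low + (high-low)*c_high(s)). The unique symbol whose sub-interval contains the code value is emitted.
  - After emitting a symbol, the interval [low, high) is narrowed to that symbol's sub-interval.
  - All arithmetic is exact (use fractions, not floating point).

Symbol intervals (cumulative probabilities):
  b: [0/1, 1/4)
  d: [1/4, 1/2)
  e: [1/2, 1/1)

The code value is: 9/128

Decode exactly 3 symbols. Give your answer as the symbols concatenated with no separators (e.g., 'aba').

Answer: bdb

Derivation:
Step 1: interval [0/1, 1/1), width = 1/1 - 0/1 = 1/1
  'b': [0/1 + 1/1*0/1, 0/1 + 1/1*1/4) = [0/1, 1/4) <- contains code 9/128
  'd': [0/1 + 1/1*1/4, 0/1 + 1/1*1/2) = [1/4, 1/2)
  'e': [0/1 + 1/1*1/2, 0/1 + 1/1*1/1) = [1/2, 1/1)
  emit 'b', narrow to [0/1, 1/4)
Step 2: interval [0/1, 1/4), width = 1/4 - 0/1 = 1/4
  'b': [0/1 + 1/4*0/1, 0/1 + 1/4*1/4) = [0/1, 1/16)
  'd': [0/1 + 1/4*1/4, 0/1 + 1/4*1/2) = [1/16, 1/8) <- contains code 9/128
  'e': [0/1 + 1/4*1/2, 0/1 + 1/4*1/1) = [1/8, 1/4)
  emit 'd', narrow to [1/16, 1/8)
Step 3: interval [1/16, 1/8), width = 1/8 - 1/16 = 1/16
  'b': [1/16 + 1/16*0/1, 1/16 + 1/16*1/4) = [1/16, 5/64) <- contains code 9/128
  'd': [1/16 + 1/16*1/4, 1/16 + 1/16*1/2) = [5/64, 3/32)
  'e': [1/16 + 1/16*1/2, 1/16 + 1/16*1/1) = [3/32, 1/8)
  emit 'b', narrow to [1/16, 5/64)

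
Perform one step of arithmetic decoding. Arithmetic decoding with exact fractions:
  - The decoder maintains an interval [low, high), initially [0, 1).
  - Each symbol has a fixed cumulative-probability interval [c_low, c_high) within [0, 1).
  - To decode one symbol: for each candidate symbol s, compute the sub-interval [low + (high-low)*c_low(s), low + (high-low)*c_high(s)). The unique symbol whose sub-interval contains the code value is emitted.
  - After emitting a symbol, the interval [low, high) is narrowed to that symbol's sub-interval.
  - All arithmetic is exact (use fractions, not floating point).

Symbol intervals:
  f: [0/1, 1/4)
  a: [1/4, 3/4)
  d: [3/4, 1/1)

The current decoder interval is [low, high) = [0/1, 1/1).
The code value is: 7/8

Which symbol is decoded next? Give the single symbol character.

Interval width = high − low = 1/1 − 0/1 = 1/1
Scaled code = (code − low) / width = (7/8 − 0/1) / 1/1 = 7/8
  f: [0/1, 1/4) 
  a: [1/4, 3/4) 
  d: [3/4, 1/1) ← scaled code falls here ✓

Answer: d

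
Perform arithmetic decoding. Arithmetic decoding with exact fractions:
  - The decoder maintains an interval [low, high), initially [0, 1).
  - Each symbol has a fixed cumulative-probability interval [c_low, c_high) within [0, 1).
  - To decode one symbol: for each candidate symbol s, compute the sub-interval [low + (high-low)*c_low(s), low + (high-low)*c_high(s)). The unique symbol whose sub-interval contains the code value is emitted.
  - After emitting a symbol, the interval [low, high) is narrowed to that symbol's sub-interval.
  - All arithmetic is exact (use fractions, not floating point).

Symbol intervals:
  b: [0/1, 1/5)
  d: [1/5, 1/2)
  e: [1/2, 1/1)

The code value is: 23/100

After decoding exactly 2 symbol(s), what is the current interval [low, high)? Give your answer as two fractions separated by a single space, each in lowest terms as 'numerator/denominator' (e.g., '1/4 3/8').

Answer: 1/5 13/50

Derivation:
Step 1: interval [0/1, 1/1), width = 1/1 - 0/1 = 1/1
  'b': [0/1 + 1/1*0/1, 0/1 + 1/1*1/5) = [0/1, 1/5)
  'd': [0/1 + 1/1*1/5, 0/1 + 1/1*1/2) = [1/5, 1/2) <- contains code 23/100
  'e': [0/1 + 1/1*1/2, 0/1 + 1/1*1/1) = [1/2, 1/1)
  emit 'd', narrow to [1/5, 1/2)
Step 2: interval [1/5, 1/2), width = 1/2 - 1/5 = 3/10
  'b': [1/5 + 3/10*0/1, 1/5 + 3/10*1/5) = [1/5, 13/50) <- contains code 23/100
  'd': [1/5 + 3/10*1/5, 1/5 + 3/10*1/2) = [13/50, 7/20)
  'e': [1/5 + 3/10*1/2, 1/5 + 3/10*1/1) = [7/20, 1/2)
  emit 'b', narrow to [1/5, 13/50)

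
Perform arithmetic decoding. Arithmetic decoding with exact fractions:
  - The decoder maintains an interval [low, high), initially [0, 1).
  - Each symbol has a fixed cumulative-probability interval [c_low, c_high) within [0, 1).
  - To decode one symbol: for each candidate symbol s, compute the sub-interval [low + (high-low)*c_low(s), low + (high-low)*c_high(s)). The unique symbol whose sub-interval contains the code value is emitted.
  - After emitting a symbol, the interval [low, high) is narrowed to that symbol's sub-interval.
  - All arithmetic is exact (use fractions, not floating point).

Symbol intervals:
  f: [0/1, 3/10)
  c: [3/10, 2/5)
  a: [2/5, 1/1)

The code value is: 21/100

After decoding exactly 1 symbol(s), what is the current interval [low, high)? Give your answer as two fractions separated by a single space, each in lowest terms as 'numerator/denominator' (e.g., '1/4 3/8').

Answer: 0/1 3/10

Derivation:
Step 1: interval [0/1, 1/1), width = 1/1 - 0/1 = 1/1
  'f': [0/1 + 1/1*0/1, 0/1 + 1/1*3/10) = [0/1, 3/10) <- contains code 21/100
  'c': [0/1 + 1/1*3/10, 0/1 + 1/1*2/5) = [3/10, 2/5)
  'a': [0/1 + 1/1*2/5, 0/1 + 1/1*1/1) = [2/5, 1/1)
  emit 'f', narrow to [0/1, 3/10)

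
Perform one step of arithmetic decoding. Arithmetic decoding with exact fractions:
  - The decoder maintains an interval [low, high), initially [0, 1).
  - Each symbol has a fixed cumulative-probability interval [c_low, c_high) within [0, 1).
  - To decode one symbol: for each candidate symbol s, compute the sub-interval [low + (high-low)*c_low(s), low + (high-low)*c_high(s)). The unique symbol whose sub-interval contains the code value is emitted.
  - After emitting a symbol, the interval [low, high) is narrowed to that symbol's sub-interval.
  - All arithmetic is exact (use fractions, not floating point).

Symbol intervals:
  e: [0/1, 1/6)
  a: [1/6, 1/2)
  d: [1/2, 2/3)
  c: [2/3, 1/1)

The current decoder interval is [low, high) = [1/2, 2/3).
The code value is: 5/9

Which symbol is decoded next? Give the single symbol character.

Answer: a

Derivation:
Interval width = high − low = 2/3 − 1/2 = 1/6
Scaled code = (code − low) / width = (5/9 − 1/2) / 1/6 = 1/3
  e: [0/1, 1/6) 
  a: [1/6, 1/2) ← scaled code falls here ✓
  d: [1/2, 2/3) 
  c: [2/3, 1/1) 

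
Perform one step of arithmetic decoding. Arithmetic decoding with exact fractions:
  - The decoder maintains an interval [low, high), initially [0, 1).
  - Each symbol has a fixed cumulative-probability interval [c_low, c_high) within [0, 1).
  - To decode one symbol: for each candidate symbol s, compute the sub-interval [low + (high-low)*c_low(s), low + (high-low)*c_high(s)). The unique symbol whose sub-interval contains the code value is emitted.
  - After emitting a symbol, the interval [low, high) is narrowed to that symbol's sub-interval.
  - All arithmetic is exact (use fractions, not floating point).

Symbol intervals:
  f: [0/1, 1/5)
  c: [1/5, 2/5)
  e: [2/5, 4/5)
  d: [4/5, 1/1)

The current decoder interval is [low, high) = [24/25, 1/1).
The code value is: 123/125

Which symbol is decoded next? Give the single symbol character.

Interval width = high − low = 1/1 − 24/25 = 1/25
Scaled code = (code − low) / width = (123/125 − 24/25) / 1/25 = 3/5
  f: [0/1, 1/5) 
  c: [1/5, 2/5) 
  e: [2/5, 4/5) ← scaled code falls here ✓
  d: [4/5, 1/1) 

Answer: e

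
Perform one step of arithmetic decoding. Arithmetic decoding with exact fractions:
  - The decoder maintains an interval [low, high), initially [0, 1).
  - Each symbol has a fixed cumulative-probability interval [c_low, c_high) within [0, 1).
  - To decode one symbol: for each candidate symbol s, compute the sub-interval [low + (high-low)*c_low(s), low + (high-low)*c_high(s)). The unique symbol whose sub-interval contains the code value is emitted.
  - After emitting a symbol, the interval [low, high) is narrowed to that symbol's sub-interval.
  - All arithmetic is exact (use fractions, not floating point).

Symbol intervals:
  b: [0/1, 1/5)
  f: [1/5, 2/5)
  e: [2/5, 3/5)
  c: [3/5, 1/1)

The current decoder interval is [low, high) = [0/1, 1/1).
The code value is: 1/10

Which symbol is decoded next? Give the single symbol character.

Interval width = high − low = 1/1 − 0/1 = 1/1
Scaled code = (code − low) / width = (1/10 − 0/1) / 1/1 = 1/10
  b: [0/1, 1/5) ← scaled code falls here ✓
  f: [1/5, 2/5) 
  e: [2/5, 3/5) 
  c: [3/5, 1/1) 

Answer: b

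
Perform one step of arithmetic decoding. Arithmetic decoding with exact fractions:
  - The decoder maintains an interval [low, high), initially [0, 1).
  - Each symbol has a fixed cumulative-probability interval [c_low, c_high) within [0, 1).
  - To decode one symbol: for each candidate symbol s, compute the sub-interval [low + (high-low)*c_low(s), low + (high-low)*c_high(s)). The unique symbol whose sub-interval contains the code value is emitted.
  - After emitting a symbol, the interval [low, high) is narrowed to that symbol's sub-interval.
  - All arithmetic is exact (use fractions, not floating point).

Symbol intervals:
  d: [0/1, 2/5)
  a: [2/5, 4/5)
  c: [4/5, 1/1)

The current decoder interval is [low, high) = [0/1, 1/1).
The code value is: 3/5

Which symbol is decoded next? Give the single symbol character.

Answer: a

Derivation:
Interval width = high − low = 1/1 − 0/1 = 1/1
Scaled code = (code − low) / width = (3/5 − 0/1) / 1/1 = 3/5
  d: [0/1, 2/5) 
  a: [2/5, 4/5) ← scaled code falls here ✓
  c: [4/5, 1/1) 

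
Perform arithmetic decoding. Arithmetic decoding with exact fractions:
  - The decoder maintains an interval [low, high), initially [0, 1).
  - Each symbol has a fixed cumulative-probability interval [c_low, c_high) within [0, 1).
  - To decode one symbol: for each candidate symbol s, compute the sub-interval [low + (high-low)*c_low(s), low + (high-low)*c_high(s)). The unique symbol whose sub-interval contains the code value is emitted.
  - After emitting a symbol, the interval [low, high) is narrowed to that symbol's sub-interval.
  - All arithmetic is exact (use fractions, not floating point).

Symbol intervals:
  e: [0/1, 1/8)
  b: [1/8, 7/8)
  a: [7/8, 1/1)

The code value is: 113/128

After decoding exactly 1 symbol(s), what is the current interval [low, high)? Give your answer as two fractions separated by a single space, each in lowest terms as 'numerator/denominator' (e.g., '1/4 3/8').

Answer: 7/8 1/1

Derivation:
Step 1: interval [0/1, 1/1), width = 1/1 - 0/1 = 1/1
  'e': [0/1 + 1/1*0/1, 0/1 + 1/1*1/8) = [0/1, 1/8)
  'b': [0/1 + 1/1*1/8, 0/1 + 1/1*7/8) = [1/8, 7/8)
  'a': [0/1 + 1/1*7/8, 0/1 + 1/1*1/1) = [7/8, 1/1) <- contains code 113/128
  emit 'a', narrow to [7/8, 1/1)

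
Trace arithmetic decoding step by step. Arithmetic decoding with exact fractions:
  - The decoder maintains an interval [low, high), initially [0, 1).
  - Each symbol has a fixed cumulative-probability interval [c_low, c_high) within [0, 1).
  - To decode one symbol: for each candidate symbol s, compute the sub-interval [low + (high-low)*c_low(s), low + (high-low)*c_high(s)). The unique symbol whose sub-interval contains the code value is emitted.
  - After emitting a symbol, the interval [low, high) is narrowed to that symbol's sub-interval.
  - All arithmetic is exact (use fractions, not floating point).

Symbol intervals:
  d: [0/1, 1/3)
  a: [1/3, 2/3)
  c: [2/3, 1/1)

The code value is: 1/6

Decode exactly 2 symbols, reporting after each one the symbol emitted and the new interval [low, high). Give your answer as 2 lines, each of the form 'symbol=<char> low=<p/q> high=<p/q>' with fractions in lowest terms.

Answer: symbol=d low=0/1 high=1/3
symbol=a low=1/9 high=2/9

Derivation:
Step 1: interval [0/1, 1/1), width = 1/1 - 0/1 = 1/1
  'd': [0/1 + 1/1*0/1, 0/1 + 1/1*1/3) = [0/1, 1/3) <- contains code 1/6
  'a': [0/1 + 1/1*1/3, 0/1 + 1/1*2/3) = [1/3, 2/3)
  'c': [0/1 + 1/1*2/3, 0/1 + 1/1*1/1) = [2/3, 1/1)
  emit 'd', narrow to [0/1, 1/3)
Step 2: interval [0/1, 1/3), width = 1/3 - 0/1 = 1/3
  'd': [0/1 + 1/3*0/1, 0/1 + 1/3*1/3) = [0/1, 1/9)
  'a': [0/1 + 1/3*1/3, 0/1 + 1/3*2/3) = [1/9, 2/9) <- contains code 1/6
  'c': [0/1 + 1/3*2/3, 0/1 + 1/3*1/1) = [2/9, 1/3)
  emit 'a', narrow to [1/9, 2/9)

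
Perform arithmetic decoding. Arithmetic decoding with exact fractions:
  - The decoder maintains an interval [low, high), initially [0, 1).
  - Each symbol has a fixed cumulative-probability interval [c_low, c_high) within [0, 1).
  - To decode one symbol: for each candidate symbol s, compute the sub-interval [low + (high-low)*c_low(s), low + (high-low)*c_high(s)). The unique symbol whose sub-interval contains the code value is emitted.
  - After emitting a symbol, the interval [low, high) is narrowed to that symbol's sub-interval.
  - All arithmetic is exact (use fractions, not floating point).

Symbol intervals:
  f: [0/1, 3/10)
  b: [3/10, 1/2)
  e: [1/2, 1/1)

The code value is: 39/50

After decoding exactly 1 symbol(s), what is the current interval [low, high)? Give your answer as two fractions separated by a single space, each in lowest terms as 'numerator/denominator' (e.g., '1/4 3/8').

Step 1: interval [0/1, 1/1), width = 1/1 - 0/1 = 1/1
  'f': [0/1 + 1/1*0/1, 0/1 + 1/1*3/10) = [0/1, 3/10)
  'b': [0/1 + 1/1*3/10, 0/1 + 1/1*1/2) = [3/10, 1/2)
  'e': [0/1 + 1/1*1/2, 0/1 + 1/1*1/1) = [1/2, 1/1) <- contains code 39/50
  emit 'e', narrow to [1/2, 1/1)

Answer: 1/2 1/1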